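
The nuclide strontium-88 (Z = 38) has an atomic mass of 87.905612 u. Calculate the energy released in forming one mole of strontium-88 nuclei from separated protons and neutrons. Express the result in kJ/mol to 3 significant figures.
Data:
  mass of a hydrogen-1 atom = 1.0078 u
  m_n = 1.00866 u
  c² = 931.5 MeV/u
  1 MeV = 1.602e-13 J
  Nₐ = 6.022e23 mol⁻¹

7.40e+10 kJ/mol

Z = 38, so N = A − Z = 88 − 38 = 50.
Total constituent mass: 38 × 1.0078 + 50 × 1.00866 = 88.72940 u
The mass defect is 88.72940 − 87.905612 = 0.823788 u.
E_B = 0.823788 × 931.5 = 767.359 MeV
Per nucleus in joules: 767.359 MeV × 1.602e-13 J/MeV = 1.2293e-10 J
Per mole: 1.2293e-10 J × 6.022e23 mol⁻¹ = 7.4028e+13 J/mol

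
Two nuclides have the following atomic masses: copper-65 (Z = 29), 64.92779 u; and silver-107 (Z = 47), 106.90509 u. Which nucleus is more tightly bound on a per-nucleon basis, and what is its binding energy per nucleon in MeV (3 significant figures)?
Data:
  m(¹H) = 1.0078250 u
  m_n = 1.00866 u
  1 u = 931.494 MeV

copper-65; 8.75 MeV/nucleon

copper-65: Σm = 29(1.0078250) + 36(1.00866) = 65.5386850 u; Δm = 0.6108950 u; E_B = 569.045 MeV; E_B/A = 8.7545 MeV
silver-107: Σm = 47(1.0078250) + 60(1.00866) = 107.8873750 u; Δm = 0.9822850 u; E_B = 914.99 MeV; E_B/A = 8.551 MeV
copper-65 has the higher binding energy per nucleon, so it is the more tightly bound nucleus.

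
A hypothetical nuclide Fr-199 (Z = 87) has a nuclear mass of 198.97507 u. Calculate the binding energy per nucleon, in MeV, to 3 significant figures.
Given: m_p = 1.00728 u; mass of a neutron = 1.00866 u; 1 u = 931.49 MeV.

Z = 87, so N = A − Z = 199 − 87 = 112.
Mass of separated nucleons = 87(1.00728) + 112(1.00866) = 87.63336 + 112.96992 = 200.60328 u
Δm = 200.60328 − 198.97507 = 1.62821 u
Converting to energy: 1.62821 u × 931.49 MeV/u = 1516.66 MeV
BE/A = 1516.66 MeV / 199 = 7.621 MeV/nucleon

7.62 MeV/nucleon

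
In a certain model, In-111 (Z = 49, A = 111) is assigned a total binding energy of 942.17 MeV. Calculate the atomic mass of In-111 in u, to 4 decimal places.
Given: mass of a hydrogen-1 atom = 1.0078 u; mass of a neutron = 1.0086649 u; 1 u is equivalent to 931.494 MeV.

Mass defect = 942.17 MeV / (931.494 MeV/u) = 1.011461 u
Constituent mass = 49(1.0078) + 62(1.0086649) = 111.9194238 u
Atomic mass = 111.9194238 − 1.011461 = 110.9079628 u ≈ 110.9080 u (to 4 decimal places)

110.9080 u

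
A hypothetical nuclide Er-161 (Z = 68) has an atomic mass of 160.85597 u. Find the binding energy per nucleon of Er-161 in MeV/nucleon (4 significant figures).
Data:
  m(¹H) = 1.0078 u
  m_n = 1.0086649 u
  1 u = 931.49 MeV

8.564 MeV/nucleon

Total constituent mass: 68 × 1.0078 + 93 × 1.0086649 = 162.3362357 u
Δm = 162.3362357 − 160.85597 = 1.4802657 u
E_B = 1.4802657 × 931.49 = 1378.85 MeV
Per nucleon: 1378.85 / 161 = 8.564 MeV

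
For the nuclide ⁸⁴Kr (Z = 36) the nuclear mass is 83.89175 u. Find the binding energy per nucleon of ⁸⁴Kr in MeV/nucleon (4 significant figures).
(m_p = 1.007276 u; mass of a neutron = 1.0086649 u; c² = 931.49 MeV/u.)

8.717 MeV/nucleon

The nucleus contains 36 protons and 84 − 36 = 48 neutrons.
Mass of separated nucleons = 36(1.007276) + 48(1.0086649) = 36.261936 + 48.4159152 = 84.6778512 u
The mass defect is 84.6778512 − 83.89175 = 0.7861012 u.
Converting to energy: 0.7861012 u × 931.49 MeV/u = 732.245 MeV
Per nucleon: 732.245 / 84 = 8.717 MeV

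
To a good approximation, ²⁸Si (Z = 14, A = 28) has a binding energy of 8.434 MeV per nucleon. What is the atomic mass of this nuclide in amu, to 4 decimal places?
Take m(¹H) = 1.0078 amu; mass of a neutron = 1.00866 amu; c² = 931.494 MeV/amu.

Total binding energy = 28 × 8.434 = 236.152 MeV
Mass defect = 236.152 MeV / (931.494 MeV/amu) = 0.253520 amu
Constituent mass = 14(1.0078) + 14(1.00866) = 28.23044 amu
Atomic mass = 28.23044 − 0.253520 = 27.976920 amu ≈ 27.9769 amu (to 4 decimal places)

27.9769 amu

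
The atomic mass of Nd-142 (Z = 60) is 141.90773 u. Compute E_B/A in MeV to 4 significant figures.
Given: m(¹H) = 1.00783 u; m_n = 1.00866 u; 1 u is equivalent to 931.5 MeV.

8.345 MeV/nucleon

Z = 60, so N = A − Z = 142 − 60 = 82.
Mass of separated nucleons = 60(1.00783) + 82(1.00866) = 60.46980 + 82.71012 = 143.17992 u
The mass defect is 143.17992 − 141.90773 = 1.27219 u.
Binding energy = Δm·c² = 1.27219 × 931.5 MeV/u = 1185.04 MeV
Per nucleon: 1185.04 / 142 = 8.345 MeV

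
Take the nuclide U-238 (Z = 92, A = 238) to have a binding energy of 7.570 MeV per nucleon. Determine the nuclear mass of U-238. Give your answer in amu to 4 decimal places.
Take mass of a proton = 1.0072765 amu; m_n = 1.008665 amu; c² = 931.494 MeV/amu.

Total binding energy = 238 × 7.570 = 1801.660 MeV
Mass defect = 1801.660 MeV / (931.494 MeV/amu) = 1.934162 amu
Constituent mass = 92(1.0072765) + 146(1.008665) = 239.9345280 amu
Nuclear mass = 239.9345280 − 1.934162 = 238.0003660 amu ≈ 238.0004 amu (to 4 decimal places)

238.0004 amu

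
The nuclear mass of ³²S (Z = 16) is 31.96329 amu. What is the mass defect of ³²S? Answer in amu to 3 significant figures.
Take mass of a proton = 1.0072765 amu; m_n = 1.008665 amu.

Z = 16, so N = A − Z = 32 − 16 = 16.
Total constituent mass: 16 × 1.0072765 + 16 × 1.008665 = 32.2550640 amu
Mass defect Δm = 32.2550640 − 31.96329 = 0.2917740 amu

0.292 amu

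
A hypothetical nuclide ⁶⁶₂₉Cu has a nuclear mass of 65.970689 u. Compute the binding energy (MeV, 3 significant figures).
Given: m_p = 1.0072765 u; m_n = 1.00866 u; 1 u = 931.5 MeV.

522 MeV

The nucleus contains 29 protons and 66 − 29 = 37 neutrons.
Total constituent mass: 29 × 1.0072765 + 37 × 1.00866 = 66.5314385 u
Δm = 66.5314385 − 65.970689 = 0.5607495 u
E_B = 0.5607495 × 931.5 = 522.338 MeV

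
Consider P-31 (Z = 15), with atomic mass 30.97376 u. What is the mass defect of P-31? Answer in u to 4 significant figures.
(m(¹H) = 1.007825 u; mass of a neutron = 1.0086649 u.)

0.2823 u

Total constituent mass: 15 × 1.007825 + 16 × 1.0086649 = 31.2560134 u
Δm = 31.2560134 − 30.97376 = 0.2822534 u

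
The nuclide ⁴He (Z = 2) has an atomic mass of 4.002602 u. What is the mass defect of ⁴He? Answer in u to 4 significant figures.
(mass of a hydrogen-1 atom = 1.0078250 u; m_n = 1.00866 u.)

With 2 protons and 2 neutrons (A = 4):
Mass of separated nucleons = 2(1.0078250) + 2(1.00866) = 2.0156500 + 2.01732 = 4.0329700 u
Δm = 4.0329700 − 4.002602 = 0.0303680 u

0.03037 u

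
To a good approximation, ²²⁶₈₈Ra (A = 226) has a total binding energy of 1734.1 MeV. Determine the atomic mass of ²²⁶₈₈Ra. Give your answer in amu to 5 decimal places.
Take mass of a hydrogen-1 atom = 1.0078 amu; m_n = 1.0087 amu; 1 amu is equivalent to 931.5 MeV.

Mass defect = 1734.1 MeV / (931.5 MeV/amu) = 1.8616210 amu
Constituent mass = 88(1.0078) + 138(1.0087) = 227.8870 amu
Atomic mass = 227.8870 − 1.8616210 = 226.0253790 amu ≈ 226.02538 amu (to 5 decimal places)

226.02538 amu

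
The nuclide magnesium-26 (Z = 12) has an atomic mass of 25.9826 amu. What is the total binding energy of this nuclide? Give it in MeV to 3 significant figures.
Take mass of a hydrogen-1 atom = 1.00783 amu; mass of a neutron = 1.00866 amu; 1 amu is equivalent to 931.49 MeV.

217 MeV

Total constituent mass: 12 × 1.00783 + 14 × 1.00866 = 26.21520 amu
Mass defect Δm = 26.21520 − 25.9826 = 0.23260 amu
E_B = 0.23260 × 931.49 = 216.665 MeV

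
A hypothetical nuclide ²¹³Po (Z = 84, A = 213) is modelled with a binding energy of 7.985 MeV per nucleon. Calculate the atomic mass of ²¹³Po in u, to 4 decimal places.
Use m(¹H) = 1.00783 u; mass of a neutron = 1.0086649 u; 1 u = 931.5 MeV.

212.9496 u

Total binding energy = 213 × 7.985 = 1700.805 MeV
Mass defect = 1700.805 MeV / (931.5 MeV/u) = 1.825878 u
Constituent mass = 84(1.00783) + 129(1.0086649) = 214.7754921 u
Atomic mass = 214.7754921 − 1.825878 = 212.9496141 u ≈ 212.9496 u (to 4 decimal places)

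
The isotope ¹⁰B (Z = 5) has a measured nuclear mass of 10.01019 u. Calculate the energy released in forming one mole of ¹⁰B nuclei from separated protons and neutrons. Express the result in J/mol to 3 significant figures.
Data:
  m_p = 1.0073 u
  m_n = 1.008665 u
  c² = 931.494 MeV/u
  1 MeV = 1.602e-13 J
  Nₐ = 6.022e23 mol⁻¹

The nucleus contains 5 protons and 10 − 5 = 5 neutrons.
Mass of separated nucleons = 5(1.0073) + 5(1.008665) = 5.0365 + 5.043325 = 10.079825 u
Δm = 10.079825 − 10.01019 = 0.069635 u
E_B = 0.069635 × 931.494 = 64.8646 MeV
Per nucleus in joules: 64.8646 MeV × 1.602e-13 J/MeV = 1.0391e-11 J
Per mole: 1.0391e-11 J × 6.022e23 mol⁻¹ = 6.2575e+12 J/mol

6.26e+12 J/mol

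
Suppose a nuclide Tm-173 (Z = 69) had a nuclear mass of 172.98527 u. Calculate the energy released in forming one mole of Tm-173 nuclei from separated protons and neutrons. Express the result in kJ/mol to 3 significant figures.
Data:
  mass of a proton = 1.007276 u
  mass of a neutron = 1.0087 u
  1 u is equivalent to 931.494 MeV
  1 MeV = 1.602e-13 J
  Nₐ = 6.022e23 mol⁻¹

With 69 protons and 104 neutrons (A = 173):
Σm = 69·m_p + 104·m_n = 69.502044 + 104.9048 = 174.406844 u
The mass defect is 174.406844 − 172.98527 = 1.421574 u.
Binding energy = Δm·c² = 1.421574 × 931.494 MeV/u = 1324.19 MeV
Per nucleus in joules: 1324.19 MeV × 1.602e-13 J/MeV = 2.1214e-10 J
Per mole: 2.1214e-10 J × 6.022e23 mol⁻¹ = 1.2775e+14 J/mol

1.28e+11 kJ/mol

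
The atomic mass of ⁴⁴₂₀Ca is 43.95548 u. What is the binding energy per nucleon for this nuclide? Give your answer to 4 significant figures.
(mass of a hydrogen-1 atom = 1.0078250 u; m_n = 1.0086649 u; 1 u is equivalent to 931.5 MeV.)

Σm = 20·m(¹H) + 24·m_n = 20.1565000 + 24.2079576 = 44.3644576 u
Mass defect Δm = 44.3644576 − 43.95548 = 0.4089776 u
Converting to energy: 0.4089776 u × 931.5 MeV/u = 380.963 MeV
Per nucleon: 380.963 / 44 = 8.658 MeV

8.658 MeV/nucleon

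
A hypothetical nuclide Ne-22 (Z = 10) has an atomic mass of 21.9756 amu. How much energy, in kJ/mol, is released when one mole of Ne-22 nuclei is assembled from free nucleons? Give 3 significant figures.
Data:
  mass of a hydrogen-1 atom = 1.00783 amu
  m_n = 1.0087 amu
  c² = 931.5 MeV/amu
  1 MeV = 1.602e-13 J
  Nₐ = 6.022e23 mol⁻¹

1.86e+10 kJ/mol

Z = 10, so N = A − Z = 22 − 10 = 12.
Mass of separated nucleons = 10(1.00783) + 12(1.0087) = 10.07830 + 12.1044 = 22.18270 amu
Mass defect Δm = 22.18270 − 21.9756 = 0.20710 amu
E_B = 0.20710 × 931.5 = 192.914 MeV
Per nucleus in joules: 192.914 MeV × 1.602e-13 J/MeV = 3.0905e-11 J
Per mole: 3.0905e-11 J × 6.022e23 mol⁻¹ = 1.8611e+13 J/mol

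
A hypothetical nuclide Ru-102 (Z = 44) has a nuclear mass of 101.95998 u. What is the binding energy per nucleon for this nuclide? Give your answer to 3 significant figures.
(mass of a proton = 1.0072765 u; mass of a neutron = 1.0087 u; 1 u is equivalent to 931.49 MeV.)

With 44 protons and 58 neutrons (A = 102):
Total constituent mass: 44 × 1.0072765 + 58 × 1.0087 = 102.8247660 u
Mass defect Δm = 102.8247660 − 101.95998 = 0.8647860 u
Converting to energy: 0.8647860 u × 931.49 MeV/u = 805.540 MeV
BE/A = 805.540 MeV / 102 = 7.897 MeV/nucleon

7.90 MeV/nucleon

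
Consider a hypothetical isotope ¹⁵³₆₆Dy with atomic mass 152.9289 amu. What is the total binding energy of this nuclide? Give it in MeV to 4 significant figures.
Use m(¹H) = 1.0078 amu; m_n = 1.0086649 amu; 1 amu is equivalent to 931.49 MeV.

With 66 protons and 87 neutrons (A = 153):
Mass of separated nucleons = 66(1.0078) + 87(1.0086649) = 66.5148 + 87.7538463 = 154.2686463 amu
Mass defect Δm = 154.2686463 − 152.9289 = 1.3397463 amu
E_B = 1.3397463 × 931.49 = 1247.96 MeV

1248 MeV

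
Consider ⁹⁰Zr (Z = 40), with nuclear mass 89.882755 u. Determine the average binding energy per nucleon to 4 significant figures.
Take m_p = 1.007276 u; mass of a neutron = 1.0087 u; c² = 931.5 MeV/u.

8.728 MeV/nucleon

Z = 40, so N = A − Z = 90 − 40 = 50.
Mass of separated nucleons = 40(1.007276) + 50(1.0087) = 40.291040 + 50.4350 = 90.726040 u
Mass defect Δm = 90.726040 − 89.882755 = 0.843285 u
E_B = 0.843285 × 931.5 = 785.520 MeV
Dividing by A = 90 gives 8.728 MeV per nucleon.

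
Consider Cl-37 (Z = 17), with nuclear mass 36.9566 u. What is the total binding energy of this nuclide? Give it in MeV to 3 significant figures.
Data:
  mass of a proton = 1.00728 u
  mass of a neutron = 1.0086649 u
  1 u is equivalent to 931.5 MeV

317 MeV

The nucleus contains 17 protons and 37 − 17 = 20 neutrons.
Total constituent mass: 17 × 1.00728 + 20 × 1.0086649 = 37.2970580 u
Δm = 37.2970580 − 36.9566 = 0.3404580 u
E_B = 0.3404580 × 931.5 = 317.137 MeV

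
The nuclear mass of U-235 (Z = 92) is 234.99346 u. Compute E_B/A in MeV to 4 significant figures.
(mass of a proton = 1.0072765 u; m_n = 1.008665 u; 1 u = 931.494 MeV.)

With 92 protons and 143 neutrons (A = 235):
Mass of separated nucleons = 92(1.0072765) + 143(1.008665) = 92.6694380 + 144.239095 = 236.9085330 u
Mass defect Δm = 236.9085330 − 234.99346 = 1.9150730 u
Converting to energy: 1.9150730 u × 931.494 MeV/u = 1783.88 MeV
Dividing by A = 235 gives 7.591 MeV per nucleon.

7.591 MeV/nucleon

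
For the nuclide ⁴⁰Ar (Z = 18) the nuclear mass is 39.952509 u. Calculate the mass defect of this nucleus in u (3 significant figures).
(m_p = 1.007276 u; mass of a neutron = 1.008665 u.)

0.369 u

Total constituent mass: 18 × 1.007276 + 22 × 1.008665 = 40.321598 u
Δm = 40.321598 − 39.952509 = 0.369089 u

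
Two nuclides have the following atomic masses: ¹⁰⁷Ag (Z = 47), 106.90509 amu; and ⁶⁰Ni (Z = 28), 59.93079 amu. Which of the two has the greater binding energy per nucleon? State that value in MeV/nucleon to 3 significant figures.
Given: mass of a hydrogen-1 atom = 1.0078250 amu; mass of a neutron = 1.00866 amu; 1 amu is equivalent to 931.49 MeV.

⁶⁰Ni; 8.78 MeV/nucleon

¹⁰⁷Ag: Σm = 47(1.0078250) + 60(1.00866) = 107.8873750 amu; Δm = 0.9822850 amu; E_B = 914.99 MeV; E_B/A = 8.551 MeV
⁶⁰Ni: Σm = 28(1.0078250) + 32(1.00866) = 60.4962200 amu; Δm = 0.5654300 amu; E_B = 526.69 MeV; E_B/A = 8.778 MeV
⁶⁰Ni has the higher binding energy per nucleon, so it is the more tightly bound nucleus.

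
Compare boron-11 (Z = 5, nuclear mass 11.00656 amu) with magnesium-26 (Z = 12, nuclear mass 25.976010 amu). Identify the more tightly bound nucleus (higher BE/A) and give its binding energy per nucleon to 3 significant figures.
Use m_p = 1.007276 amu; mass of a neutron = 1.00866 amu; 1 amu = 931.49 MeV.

magnesium-26; 8.33 MeV/nucleon

boron-11: Σm = 5(1.007276) + 6(1.00866) = 11.088340 amu; Δm = 0.081780 amu; E_B = 76.177 MeV; E_B/A = 6.925 MeV
magnesium-26: Σm = 12(1.007276) + 14(1.00866) = 26.208552 amu; Δm = 0.232542 amu; E_B = 216.61 MeV; E_B/A = 8.331 MeV
magnesium-26 has the higher binding energy per nucleon, so it is the more tightly bound nucleus.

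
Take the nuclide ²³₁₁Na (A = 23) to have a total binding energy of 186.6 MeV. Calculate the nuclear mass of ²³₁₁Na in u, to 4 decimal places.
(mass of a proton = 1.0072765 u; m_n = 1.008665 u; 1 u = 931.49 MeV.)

22.9837 u

Mass defect = 186.6 MeV / (931.49 MeV/u) = 0.200324 u
Constituent mass = 11(1.0072765) + 12(1.008665) = 23.1840215 u
Nuclear mass = 23.1840215 − 0.200324 = 22.9836975 u ≈ 22.9837 u (to 4 decimal places)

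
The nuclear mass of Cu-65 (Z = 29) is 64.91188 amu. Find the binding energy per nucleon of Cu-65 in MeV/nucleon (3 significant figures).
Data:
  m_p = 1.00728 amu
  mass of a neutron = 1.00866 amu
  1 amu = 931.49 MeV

Σm = 29·m_p + 36·m_n = 29.21112 + 36.31176 = 65.52288 amu
The mass defect is 65.52288 − 64.91188 = 0.61100 amu.
Converting to energy: 0.61100 amu × 931.49 MeV/amu = 569.140 MeV
Dividing by A = 65 gives 8.756 MeV per nucleon.

8.76 MeV/nucleon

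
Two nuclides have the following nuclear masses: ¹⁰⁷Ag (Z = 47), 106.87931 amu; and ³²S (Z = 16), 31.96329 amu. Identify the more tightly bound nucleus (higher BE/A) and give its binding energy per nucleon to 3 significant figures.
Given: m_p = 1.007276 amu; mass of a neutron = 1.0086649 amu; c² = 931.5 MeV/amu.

¹⁰⁷Ag: Σm = 47(1.007276) + 60(1.0086649) = 107.8618660 amu; Δm = 0.9825560 amu; E_B = 915.25 MeV; E_B/A = 8.554 MeV
³²S: Σm = 16(1.007276) + 16(1.0086649) = 32.2550544 amu; Δm = 0.2917644 amu; E_B = 271.78 MeV; E_B/A = 8.493 MeV
¹⁰⁷Ag has the higher binding energy per nucleon, so it is the more tightly bound nucleus.

¹⁰⁷Ag; 8.55 MeV/nucleon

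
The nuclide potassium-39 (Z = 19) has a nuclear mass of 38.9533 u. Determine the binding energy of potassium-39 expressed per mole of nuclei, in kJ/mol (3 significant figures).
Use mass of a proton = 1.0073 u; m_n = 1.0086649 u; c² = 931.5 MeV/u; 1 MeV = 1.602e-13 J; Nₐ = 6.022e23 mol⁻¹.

3.22e+10 kJ/mol

Mass of separated nucleons = 19(1.0073) + 20(1.0086649) = 19.1387 + 20.1732980 = 39.3119980 u
Δm = 39.3119980 − 38.9533 = 0.3586980 u
Binding energy = Δm·c² = 0.3586980 × 931.5 MeV/u = 334.127 MeV
Per nucleus in joules: 334.127 MeV × 1.602e-13 J/MeV = 5.3527e-11 J
Per mole: 5.3527e-11 J × 6.022e23 mol⁻¹ = 3.2234e+13 J/mol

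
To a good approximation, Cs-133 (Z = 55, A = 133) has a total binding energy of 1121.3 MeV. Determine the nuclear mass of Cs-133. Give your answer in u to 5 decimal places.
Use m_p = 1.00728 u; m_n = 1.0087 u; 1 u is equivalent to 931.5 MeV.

132.87524 u

Mass defect = 1121.3 MeV / (931.5 MeV/u) = 1.2037574 u
Constituent mass = 55(1.00728) + 78(1.0087) = 134.07900 u
Nuclear mass = 134.07900 − 1.2037574 = 132.8752426 u ≈ 132.87524 u (to 5 decimal places)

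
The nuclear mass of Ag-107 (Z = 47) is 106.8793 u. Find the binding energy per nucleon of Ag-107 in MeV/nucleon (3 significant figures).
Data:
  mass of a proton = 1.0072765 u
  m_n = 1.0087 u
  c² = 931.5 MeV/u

8.57 MeV/nucleon

Mass of separated nucleons = 47(1.0072765) + 60(1.0087) = 47.3419955 + 60.5220 = 107.8639955 u
Mass defect Δm = 107.8639955 − 106.8793 = 0.9846955 u
Binding energy = Δm·c² = 0.9846955 × 931.5 MeV/u = 917.244 MeV
Dividing by A = 107 gives 8.572 MeV per nucleon.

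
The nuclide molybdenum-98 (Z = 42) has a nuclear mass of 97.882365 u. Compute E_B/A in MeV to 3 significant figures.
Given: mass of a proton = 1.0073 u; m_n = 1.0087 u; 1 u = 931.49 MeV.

With 42 protons and 56 neutrons (A = 98):
Σm = 42·m_p + 56·m_n = 42.3066 + 56.4872 = 98.7938 u
The mass defect is 98.7938 − 97.882365 = 0.911435 u.
Binding energy = Δm·c² = 0.911435 × 931.49 MeV/u = 848.993 MeV
Per nucleon: 848.993 / 98 = 8.663 MeV

8.66 MeV/nucleon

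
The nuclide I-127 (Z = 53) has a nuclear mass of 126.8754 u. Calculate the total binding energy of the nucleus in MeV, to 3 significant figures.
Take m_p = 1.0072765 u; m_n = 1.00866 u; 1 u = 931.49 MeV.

Σm = 53·m_p + 74·m_n = 53.3856545 + 74.64084 = 128.0264945 u
The mass defect is 128.0264945 − 126.8754 = 1.1510945 u.
E_B = 1.1510945 × 931.49 = 1072.23 MeV

1070 MeV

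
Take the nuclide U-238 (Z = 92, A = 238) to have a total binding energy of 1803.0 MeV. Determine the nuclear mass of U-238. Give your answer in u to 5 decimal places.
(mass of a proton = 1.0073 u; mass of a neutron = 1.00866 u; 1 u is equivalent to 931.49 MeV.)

238.00035 u

Mass defect = 1803.0 MeV / (931.49 MeV/u) = 1.9356085 u
Constituent mass = 92(1.0073) + 146(1.00866) = 239.93596 u
Nuclear mass = 239.93596 − 1.9356085 = 238.0003515 u ≈ 238.00035 u (to 5 decimal places)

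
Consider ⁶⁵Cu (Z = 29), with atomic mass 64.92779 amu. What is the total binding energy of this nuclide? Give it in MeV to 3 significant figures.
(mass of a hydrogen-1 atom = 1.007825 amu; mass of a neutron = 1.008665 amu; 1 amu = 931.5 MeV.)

Z = 29, so N = A − Z = 65 − 29 = 36.
Σm = 29·m(¹H) + 36·m_n = 29.226925 + 36.311940 = 65.538865 amu
The mass defect is 65.538865 − 64.92779 = 0.611075 amu.
Binding energy = Δm·c² = 0.611075 × 931.5 MeV/amu = 569.216 MeV

569 MeV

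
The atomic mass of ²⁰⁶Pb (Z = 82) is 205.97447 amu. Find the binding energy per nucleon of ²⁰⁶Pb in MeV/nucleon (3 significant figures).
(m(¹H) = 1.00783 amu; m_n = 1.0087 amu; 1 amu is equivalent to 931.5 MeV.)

7.90 MeV/nucleon

Σm = 82·m(¹H) + 124·m_n = 82.64206 + 125.0788 = 207.72086 amu
The mass defect is 207.72086 − 205.97447 = 1.74639 amu.
E_B = 1.74639 × 931.5 = 1626.76 MeV
Per nucleon: 1626.76 / 206 = 7.897 MeV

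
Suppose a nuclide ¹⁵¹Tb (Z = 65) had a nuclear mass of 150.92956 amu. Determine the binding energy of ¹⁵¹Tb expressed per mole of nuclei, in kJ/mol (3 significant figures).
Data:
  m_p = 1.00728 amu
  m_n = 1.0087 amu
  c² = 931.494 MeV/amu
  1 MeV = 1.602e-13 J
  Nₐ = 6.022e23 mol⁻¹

The nucleus contains 65 protons and 151 − 65 = 86 neutrons.
Σm = 65·m_p + 86·m_n = 65.47320 + 86.7482 = 152.22140 amu
Δm = 152.22140 − 150.92956 = 1.29184 amu
E_B = 1.29184 × 931.494 = 1203.34 MeV
Per nucleus in joules: 1203.34 MeV × 1.602e-13 J/MeV = 1.9278e-10 J
Per mole: 1.9278e-10 J × 6.022e23 mol⁻¹ = 1.1609e+14 J/mol

1.16e+11 kJ/mol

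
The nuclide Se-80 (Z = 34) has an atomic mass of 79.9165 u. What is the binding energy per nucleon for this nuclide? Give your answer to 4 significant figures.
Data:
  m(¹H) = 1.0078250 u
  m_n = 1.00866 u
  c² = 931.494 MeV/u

With 34 protons and 46 neutrons (A = 80):
Total constituent mass: 34 × 1.0078250 + 46 × 1.00866 = 80.6644100 u
The mass defect is 80.6644100 − 79.9165 = 0.7479100 u.
E_B = 0.7479100 × 931.494 = 696.674 MeV
Dividing by A = 80 gives 8.708 MeV per nucleon.

8.708 MeV/nucleon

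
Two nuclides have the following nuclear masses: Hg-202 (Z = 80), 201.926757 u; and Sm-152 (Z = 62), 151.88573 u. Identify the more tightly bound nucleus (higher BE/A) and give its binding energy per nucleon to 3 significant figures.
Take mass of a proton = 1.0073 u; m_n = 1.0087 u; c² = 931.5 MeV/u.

Sm-152; 8.27 MeV/nucleon

Hg-202: Σm = 80(1.0073) + 122(1.0087) = 203.6454 u; Δm = 1.718643 u; E_B = 1600.9 MeV; E_B/A = 7.925 MeV
Sm-152: Σm = 62(1.0073) + 90(1.0087) = 153.2356 u; Δm = 1.34987 u; E_B = 1257.4 MeV; E_B/A = 8.272 MeV
Sm-152 has the higher binding energy per nucleon, so it is the more tightly bound nucleus.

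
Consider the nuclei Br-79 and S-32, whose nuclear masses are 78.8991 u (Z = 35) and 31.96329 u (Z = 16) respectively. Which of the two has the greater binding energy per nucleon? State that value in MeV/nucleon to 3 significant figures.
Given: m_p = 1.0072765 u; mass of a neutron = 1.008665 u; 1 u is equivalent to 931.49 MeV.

Br-79; 8.69 MeV/nucleon

Br-79: Σm = 35(1.0072765) + 44(1.008665) = 79.6359375 u; Δm = 0.7368375 u; E_B = 686.36 MeV; E_B/A = 8.688 MeV
S-32: Σm = 16(1.0072765) + 16(1.008665) = 32.2550640 u; Δm = 0.2917740 u; E_B = 271.78 MeV; E_B/A = 8.493 MeV
Br-79 has the higher binding energy per nucleon, so it is the more tightly bound nucleus.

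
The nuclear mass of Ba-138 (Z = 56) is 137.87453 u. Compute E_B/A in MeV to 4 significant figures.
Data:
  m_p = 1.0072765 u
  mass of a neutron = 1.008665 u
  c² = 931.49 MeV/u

Mass of separated nucleons = 56(1.0072765) + 82(1.008665) = 56.4074840 + 82.710530 = 139.1180140 u
Mass defect Δm = 139.1180140 − 137.87453 = 1.2434840 u
Binding energy = Δm·c² = 1.2434840 × 931.49 MeV/u = 1158.29 MeV
Dividing by A = 138 gives 8.393 MeV per nucleon.

8.393 MeV/nucleon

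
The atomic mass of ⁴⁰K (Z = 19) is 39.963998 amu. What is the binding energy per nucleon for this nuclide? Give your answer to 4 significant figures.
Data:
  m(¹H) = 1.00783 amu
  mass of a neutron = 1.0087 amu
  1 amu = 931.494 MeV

Z = 19, so N = A − Z = 40 − 19 = 21.
Total constituent mass: 19 × 1.00783 + 21 × 1.0087 = 40.33147 amu
Mass defect Δm = 40.33147 − 39.963998 = 0.367472 amu
Converting to energy: 0.367472 amu × 931.494 MeV/amu = 342.298 MeV
Per nucleon: 342.298 / 40 = 8.557 MeV

8.557 MeV/nucleon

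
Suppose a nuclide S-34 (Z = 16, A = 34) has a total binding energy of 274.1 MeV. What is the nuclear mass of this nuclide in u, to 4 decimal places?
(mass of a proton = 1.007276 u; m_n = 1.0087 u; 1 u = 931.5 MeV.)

Mass defect = 274.1 MeV / (931.5 MeV/u) = 0.294257 u
Constituent mass = 16(1.007276) + 18(1.0087) = 34.273016 u
Nuclear mass = 34.273016 − 0.294257 = 33.978759 u ≈ 33.9788 u (to 4 decimal places)

33.9788 u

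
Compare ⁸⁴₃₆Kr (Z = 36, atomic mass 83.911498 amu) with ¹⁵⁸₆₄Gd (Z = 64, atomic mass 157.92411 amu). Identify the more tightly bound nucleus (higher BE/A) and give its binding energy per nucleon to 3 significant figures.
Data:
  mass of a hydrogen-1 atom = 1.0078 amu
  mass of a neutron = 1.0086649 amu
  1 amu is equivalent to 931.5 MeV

⁸⁴₃₆Kr; 8.71 MeV/nucleon

⁸⁴₃₆Kr: Σm = 36(1.0078) + 48(1.0086649) = 84.6967152 amu; Δm = 0.7852172 amu; E_B = 731.4298 MeV; E_B/A = 8.707 MeV
¹⁵⁸₆₄Gd: Σm = 64(1.0078) + 94(1.0086649) = 159.3137006 amu; Δm = 1.3895906 amu; E_B = 1294.4 MeV; E_B/A = 8.192 MeV
⁸⁴₃₆Kr has the higher binding energy per nucleon, so it is the more tightly bound nucleus.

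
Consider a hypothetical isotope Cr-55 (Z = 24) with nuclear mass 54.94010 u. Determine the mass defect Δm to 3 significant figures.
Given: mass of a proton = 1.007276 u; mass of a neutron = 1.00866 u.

Z = 24, so N = A − Z = 55 − 24 = 31.
Total constituent mass: 24 × 1.007276 + 31 × 1.00866 = 55.443084 u
The mass defect is 55.443084 − 54.94010 = 0.502984 u.

0.503 u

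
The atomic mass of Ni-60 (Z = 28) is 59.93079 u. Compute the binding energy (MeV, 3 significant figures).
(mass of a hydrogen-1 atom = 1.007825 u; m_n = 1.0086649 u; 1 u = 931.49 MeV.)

Z = 28, so N = A − Z = 60 − 28 = 32.
Mass of separated nucleons = 28(1.007825) + 32(1.0086649) = 28.219100 + 32.2772768 = 60.4963768 u
Mass defect Δm = 60.4963768 − 59.93079 = 0.5655868 u
E_B = 0.5655868 × 931.49 = 526.838 MeV

527 MeV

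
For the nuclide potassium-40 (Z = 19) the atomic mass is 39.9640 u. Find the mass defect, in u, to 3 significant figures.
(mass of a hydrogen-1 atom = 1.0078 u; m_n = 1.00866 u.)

Σm = 19·m(¹H) + 21·m_n = 19.1482 + 21.18186 = 40.33006 u
The mass defect is 40.33006 − 39.9640 = 0.36606 u.

0.366 u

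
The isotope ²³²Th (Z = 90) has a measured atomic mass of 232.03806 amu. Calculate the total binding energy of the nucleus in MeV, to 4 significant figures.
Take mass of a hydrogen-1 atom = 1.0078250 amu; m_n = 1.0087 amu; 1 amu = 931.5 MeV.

The nucleus contains 90 protons and 232 − 90 = 142 neutrons.
Σm = 90·m(¹H) + 142·m_n = 90.7042500 + 143.2354 = 233.9396500 amu
Mass defect Δm = 233.9396500 − 232.03806 = 1.9015900 amu
Converting to energy: 1.9015900 amu × 931.5 MeV/amu = 1771.33 MeV

1771 MeV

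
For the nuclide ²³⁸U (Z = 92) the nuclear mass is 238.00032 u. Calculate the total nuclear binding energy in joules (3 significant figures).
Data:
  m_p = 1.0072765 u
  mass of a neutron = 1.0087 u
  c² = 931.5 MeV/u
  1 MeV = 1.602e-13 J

Σm = 92·m_p + 146·m_n = 92.6694380 + 147.2702 = 239.9396380 u
Mass defect Δm = 239.9396380 − 238.00032 = 1.9393180 u
Converting to energy: 1.9393180 u × 931.5 MeV/u = 1806.47 MeV
In joules: 1806.47 MeV × 1.602e-13 J/MeV = 2.8940e-10 J

2.89e-10 J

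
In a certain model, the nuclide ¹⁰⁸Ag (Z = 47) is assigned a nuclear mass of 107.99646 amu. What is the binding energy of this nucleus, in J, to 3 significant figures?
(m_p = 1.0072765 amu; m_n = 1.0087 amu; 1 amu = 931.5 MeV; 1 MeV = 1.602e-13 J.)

Mass of separated nucleons = 47(1.0072765) + 61(1.0087) = 47.3419955 + 61.5307 = 108.8726955 amu
The mass defect is 108.8726955 − 107.99646 = 0.8762355 amu.
E_B = 0.8762355 × 931.5 = 816.213 MeV
In joules: 816.213 MeV × 1.602e-13 J/MeV = 1.3076e-10 J

1.31e-10 J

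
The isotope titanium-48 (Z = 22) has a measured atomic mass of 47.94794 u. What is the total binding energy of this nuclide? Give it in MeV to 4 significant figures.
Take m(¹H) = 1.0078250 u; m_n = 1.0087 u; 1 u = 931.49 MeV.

With 22 protons and 26 neutrons (A = 48):
Σm = 22·m(¹H) + 26·m_n = 22.1721500 + 26.2262 = 48.3983500 u
Mass defect Δm = 48.3983500 − 47.94794 = 0.4504100 u
Converting to energy: 0.4504100 u × 931.49 MeV/u = 419.552 MeV

419.6 MeV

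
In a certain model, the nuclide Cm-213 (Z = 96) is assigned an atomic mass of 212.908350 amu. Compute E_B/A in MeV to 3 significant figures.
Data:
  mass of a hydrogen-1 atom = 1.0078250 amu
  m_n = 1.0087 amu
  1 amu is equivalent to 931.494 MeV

The nucleus contains 96 protons and 213 − 96 = 117 neutrons.
Mass of separated nucleons = 96(1.0078250) + 117(1.0087) = 96.7512000 + 118.0179 = 214.7691000 amu
Mass defect Δm = 214.7691000 − 212.908350 = 1.8607500 amu
Converting to energy: 1.8607500 amu × 931.494 MeV/amu = 1733.28 MeV
Per nucleon: 1733.28 / 213 = 8.137 MeV

8.14 MeV/nucleon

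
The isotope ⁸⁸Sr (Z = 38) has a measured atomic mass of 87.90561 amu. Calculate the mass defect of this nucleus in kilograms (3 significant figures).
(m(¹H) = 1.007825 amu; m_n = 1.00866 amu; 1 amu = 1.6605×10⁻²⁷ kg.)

The nucleus contains 38 protons and 88 − 38 = 50 neutrons.
Mass of separated nucleons = 38(1.007825) + 50(1.00866) = 38.297350 + 50.43300 = 88.730350 amu
The mass defect is 88.730350 − 87.90561 = 0.824740 amu.
In SI units: 0.824740 amu × 1.6605×10⁻²⁷ kg/amu = 1.3695e-27 kg

1.37e-27 kg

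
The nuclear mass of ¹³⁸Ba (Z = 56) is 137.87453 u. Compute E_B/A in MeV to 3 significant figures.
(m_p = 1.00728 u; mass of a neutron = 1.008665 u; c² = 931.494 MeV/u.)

Σm = 56·m_p + 82·m_n = 56.40768 + 82.710530 = 139.118210 u
Mass defect Δm = 139.118210 − 137.87453 = 1.243680 u
E_B = 1.243680 × 931.494 = 1158.48 MeV
Dividing by A = 138 gives 8.3948 MeV per nucleon.

8.39 MeV/nucleon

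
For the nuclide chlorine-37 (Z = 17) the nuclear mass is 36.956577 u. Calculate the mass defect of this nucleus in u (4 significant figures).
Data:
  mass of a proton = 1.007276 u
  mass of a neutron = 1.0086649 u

0.3404 u

Total constituent mass: 17 × 1.007276 + 20 × 1.0086649 = 37.2969900 u
The mass defect is 37.2969900 − 36.956577 = 0.3404130 u.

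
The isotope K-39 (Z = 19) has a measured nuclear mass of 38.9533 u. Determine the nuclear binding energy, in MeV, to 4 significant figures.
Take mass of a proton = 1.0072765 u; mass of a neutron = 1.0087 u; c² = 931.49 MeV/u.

Mass of separated nucleons = 19(1.0072765) + 20(1.0087) = 19.1382535 + 20.1740 = 39.3122535 u
Mass defect Δm = 39.3122535 − 38.9533 = 0.3589535 u
Binding energy = Δm·c² = 0.3589535 × 931.49 MeV/u = 334.362 MeV

334.4 MeV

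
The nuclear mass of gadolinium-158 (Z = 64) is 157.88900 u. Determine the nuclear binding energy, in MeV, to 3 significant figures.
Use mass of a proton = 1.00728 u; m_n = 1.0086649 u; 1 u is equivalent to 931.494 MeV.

With 64 protons and 94 neutrons (A = 158):
Total constituent mass: 64 × 1.00728 + 94 × 1.0086649 = 159.2804206 u
Δm = 159.2804206 − 157.88900 = 1.3914206 u
Binding energy = Δm·c² = 1.3914206 × 931.494 MeV/u = 1296.10 MeV

1300 MeV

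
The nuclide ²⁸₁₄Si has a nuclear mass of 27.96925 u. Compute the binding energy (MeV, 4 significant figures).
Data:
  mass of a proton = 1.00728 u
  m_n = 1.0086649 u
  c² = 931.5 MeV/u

236.6 MeV

Total constituent mass: 14 × 1.00728 + 14 × 1.0086649 = 28.2232286 u
Δm = 28.2232286 − 27.96925 = 0.2539786 u
Converting to energy: 0.2539786 u × 931.5 MeV/u = 236.581 MeV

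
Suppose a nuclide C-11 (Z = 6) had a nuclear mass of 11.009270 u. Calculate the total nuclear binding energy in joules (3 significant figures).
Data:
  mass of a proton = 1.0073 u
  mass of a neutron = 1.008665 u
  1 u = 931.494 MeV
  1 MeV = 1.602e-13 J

Total constituent mass: 6 × 1.0073 + 5 × 1.008665 = 11.087125 u
Mass defect Δm = 11.087125 − 11.009270 = 0.077855 u
Converting to energy: 0.077855 u × 931.494 MeV/u = 72.5215 MeV
In joules: 72.5215 MeV × 1.602e-13 J/MeV = 1.1618e-11 J

1.16e-11 J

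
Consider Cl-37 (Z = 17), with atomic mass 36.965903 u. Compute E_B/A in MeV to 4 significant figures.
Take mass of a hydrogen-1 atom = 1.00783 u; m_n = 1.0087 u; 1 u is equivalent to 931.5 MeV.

Z = 17, so N = A − Z = 37 − 17 = 20.
Mass of separated nucleons = 17(1.00783) + 20(1.0087) = 17.13311 + 20.1740 = 37.30711 u
The mass defect is 37.30711 − 36.965903 = 0.341207 u.
Converting to energy: 0.341207 u × 931.5 MeV/u = 317.834 MeV
Per nucleon: 317.834 / 37 = 8.590 MeV

8.590 MeV/nucleon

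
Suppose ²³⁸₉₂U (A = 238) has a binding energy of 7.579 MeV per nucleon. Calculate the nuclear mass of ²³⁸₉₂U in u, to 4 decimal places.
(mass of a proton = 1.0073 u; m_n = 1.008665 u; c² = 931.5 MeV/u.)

Total binding energy = 238 × 7.579 = 1803.802 MeV
Mass defect = 1803.802 MeV / (931.5 MeV/u) = 1.936449 u
Constituent mass = 92(1.0073) + 146(1.008665) = 239.936690 u
Nuclear mass = 239.936690 − 1.936449 = 238.000241 u ≈ 238.0002 u (to 4 decimal places)

238.0002 u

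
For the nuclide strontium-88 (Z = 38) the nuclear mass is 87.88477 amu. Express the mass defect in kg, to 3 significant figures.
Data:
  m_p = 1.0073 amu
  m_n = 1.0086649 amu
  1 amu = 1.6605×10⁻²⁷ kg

1.37e-27 kg

Total constituent mass: 38 × 1.0073 + 50 × 1.0086649 = 88.7106450 amu
The mass defect is 88.7106450 − 87.88477 = 0.8258750 amu.
In SI units: 0.8258750 amu × 1.6605×10⁻²⁷ kg/amu = 1.3714e-27 kg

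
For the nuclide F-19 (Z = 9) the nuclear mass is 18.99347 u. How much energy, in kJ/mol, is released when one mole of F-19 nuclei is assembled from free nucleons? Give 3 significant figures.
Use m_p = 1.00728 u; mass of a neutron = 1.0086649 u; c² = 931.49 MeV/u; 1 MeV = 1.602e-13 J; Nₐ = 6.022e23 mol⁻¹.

1.43e+10 kJ/mol

Total constituent mass: 9 × 1.00728 + 10 × 1.0086649 = 19.1521690 u
The mass defect is 19.1521690 − 18.99347 = 0.1586990 u.
E_B = 0.1586990 × 931.49 = 147.827 MeV
Per nucleus in joules: 147.827 MeV × 1.602e-13 J/MeV = 2.3682e-11 J
Per mole: 2.3682e-11 J × 6.022e23 mol⁻¹ = 1.4261e+13 J/mol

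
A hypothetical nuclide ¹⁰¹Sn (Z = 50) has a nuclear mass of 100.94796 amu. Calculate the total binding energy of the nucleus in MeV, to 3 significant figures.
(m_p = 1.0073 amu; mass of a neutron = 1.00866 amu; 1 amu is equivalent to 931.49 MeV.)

800 MeV

Σm = 50·m_p + 51·m_n = 50.3650 + 51.44166 = 101.80666 amu
The mass defect is 101.80666 − 100.94796 = 0.85870 amu.
E_B = 0.85870 × 931.49 = 799.870 MeV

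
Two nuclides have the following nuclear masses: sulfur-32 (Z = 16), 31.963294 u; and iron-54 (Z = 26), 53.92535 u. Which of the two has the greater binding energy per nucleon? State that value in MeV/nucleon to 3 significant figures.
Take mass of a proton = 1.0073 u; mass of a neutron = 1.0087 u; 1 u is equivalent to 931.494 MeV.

sulfur-32: Σm = 16(1.0073) + 16(1.0087) = 32.2560 u; Δm = 0.292706 u; E_B = 272.65 MeV; E_B/A = 8.520 MeV
iron-54: Σm = 26(1.0073) + 28(1.0087) = 54.4334 u; Δm = 0.50805 u; E_B = 473.25 MeV; E_B/A = 8.764 MeV
iron-54 has the higher binding energy per nucleon, so it is the more tightly bound nucleus.

iron-54; 8.76 MeV/nucleon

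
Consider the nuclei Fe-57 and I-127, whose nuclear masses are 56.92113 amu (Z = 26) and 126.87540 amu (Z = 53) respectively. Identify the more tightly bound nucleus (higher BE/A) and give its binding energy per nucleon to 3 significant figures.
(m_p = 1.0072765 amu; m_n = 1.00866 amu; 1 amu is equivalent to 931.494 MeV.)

Fe-57: Σm = 26(1.0072765) + 31(1.00866) = 57.4576490 amu; Δm = 0.5365190 amu; E_B = 499.76 MeV; E_B/A = 8.768 MeV
I-127: Σm = 53(1.0072765) + 74(1.00866) = 128.0264945 amu; Δm = 1.1510945 amu; E_B = 1072.2 MeV; E_B/A = 8.443 MeV
Fe-57 has the higher binding energy per nucleon, so it is the more tightly bound nucleus.

Fe-57; 8.77 MeV/nucleon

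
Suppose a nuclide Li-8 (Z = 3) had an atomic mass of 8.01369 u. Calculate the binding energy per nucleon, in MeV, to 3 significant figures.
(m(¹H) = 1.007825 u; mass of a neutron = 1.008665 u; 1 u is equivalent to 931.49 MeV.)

With 3 protons and 5 neutrons (A = 8):
Mass of separated nucleons = 3(1.007825) + 5(1.008665) = 3.023475 + 5.043325 = 8.066800 u
The mass defect is 8.066800 − 8.01369 = 0.053110 u.
Binding energy = Δm·c² = 0.053110 × 931.49 MeV/u = 49.4714 MeV
Dividing by A = 8 gives 6.184 MeV per nucleon.

6.18 MeV/nucleon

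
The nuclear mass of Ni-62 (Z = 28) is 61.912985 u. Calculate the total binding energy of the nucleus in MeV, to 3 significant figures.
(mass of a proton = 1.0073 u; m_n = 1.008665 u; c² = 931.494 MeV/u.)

546 MeV

Σm = 28·m_p + 34·m_n = 28.2044 + 34.294610 = 62.499010 u
Mass defect Δm = 62.499010 − 61.912985 = 0.586025 u
E_B = 0.586025 × 931.494 = 545.879 MeV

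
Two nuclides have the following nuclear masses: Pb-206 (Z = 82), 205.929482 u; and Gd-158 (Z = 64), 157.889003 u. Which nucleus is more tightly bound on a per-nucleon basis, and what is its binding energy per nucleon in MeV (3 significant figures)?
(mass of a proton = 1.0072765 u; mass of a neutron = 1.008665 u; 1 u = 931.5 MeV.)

Pb-206: Σm = 82(1.0072765) + 124(1.008665) = 207.6711330 u; Δm = 1.7416510 u; E_B = 1622.3 MeV; E_B/A = 7.875 MeV
Gd-158: Σm = 64(1.0072765) + 94(1.008665) = 159.2802060 u; Δm = 1.3912030 u; E_B = 1295.9 MeV; E_B/A = 8.202 MeV
Gd-158 has the higher binding energy per nucleon, so it is the more tightly bound nucleus.

Gd-158; 8.20 MeV/nucleon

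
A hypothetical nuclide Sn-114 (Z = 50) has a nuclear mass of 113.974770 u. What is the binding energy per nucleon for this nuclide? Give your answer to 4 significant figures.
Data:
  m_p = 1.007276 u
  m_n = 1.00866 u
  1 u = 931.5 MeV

7.708 MeV/nucleon

Σm = 50·m_p + 64·m_n = 50.363800 + 64.55424 = 114.918040 u
Mass defect Δm = 114.918040 − 113.974770 = 0.943270 u
Binding energy = Δm·c² = 0.943270 × 931.5 MeV/u = 878.656 MeV
Dividing by A = 114 gives 7.708 MeV per nucleon.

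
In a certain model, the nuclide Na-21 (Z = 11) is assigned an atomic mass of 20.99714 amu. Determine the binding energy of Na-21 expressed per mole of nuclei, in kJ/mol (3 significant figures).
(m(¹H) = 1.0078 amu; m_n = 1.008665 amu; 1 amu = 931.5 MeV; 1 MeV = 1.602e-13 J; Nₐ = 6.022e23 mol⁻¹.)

1.58e+10 kJ/mol

Total constituent mass: 11 × 1.0078 + 10 × 1.008665 = 21.172450 amu
Δm = 21.172450 − 20.99714 = 0.175310 amu
Binding energy = Δm·c² = 0.175310 × 931.5 MeV/amu = 163.301 MeV
Per nucleus in joules: 163.301 MeV × 1.602e-13 J/MeV = 2.6161e-11 J
Per mole: 2.6161e-11 J × 6.022e23 mol⁻¹ = 1.5754e+13 J/mol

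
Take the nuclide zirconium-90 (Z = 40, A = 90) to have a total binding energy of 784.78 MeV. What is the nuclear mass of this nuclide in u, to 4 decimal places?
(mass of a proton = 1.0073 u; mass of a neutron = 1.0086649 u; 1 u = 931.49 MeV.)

89.8827 u

Mass defect = 784.78 MeV / (931.49 MeV/u) = 0.842500 u
Constituent mass = 40(1.0073) + 50(1.0086649) = 90.7252450 u
Nuclear mass = 90.7252450 − 0.842500 = 89.8827450 u ≈ 89.8827 u (to 4 decimal places)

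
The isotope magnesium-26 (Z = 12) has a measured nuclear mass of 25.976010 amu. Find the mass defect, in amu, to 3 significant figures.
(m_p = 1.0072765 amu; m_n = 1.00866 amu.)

Mass of separated nucleons = 12(1.0072765) + 14(1.00866) = 12.0873180 + 14.12124 = 26.2085580 amu
Mass defect Δm = 26.2085580 − 25.976010 = 0.2325480 amu

0.233 amu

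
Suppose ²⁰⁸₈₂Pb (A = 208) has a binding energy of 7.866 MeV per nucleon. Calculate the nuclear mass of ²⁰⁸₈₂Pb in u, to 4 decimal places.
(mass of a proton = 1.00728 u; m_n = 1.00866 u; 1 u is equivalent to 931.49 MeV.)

207.9317 u

Total binding energy = 208 × 7.866 = 1636.128 MeV
Mass defect = 1636.128 MeV / (931.49 MeV/u) = 1.756463 u
Constituent mass = 82(1.00728) + 126(1.00866) = 209.68812 u
Nuclear mass = 209.68812 − 1.756463 = 207.931657 u ≈ 207.9317 u (to 4 decimal places)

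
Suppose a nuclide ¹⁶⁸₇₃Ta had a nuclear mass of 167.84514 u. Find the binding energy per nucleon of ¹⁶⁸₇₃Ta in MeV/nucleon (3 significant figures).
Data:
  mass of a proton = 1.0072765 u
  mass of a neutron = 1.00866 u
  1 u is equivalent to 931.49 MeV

Total constituent mass: 73 × 1.0072765 + 95 × 1.00866 = 169.3538845 u
Mass defect Δm = 169.3538845 − 167.84514 = 1.5087445 u
Converting to energy: 1.5087445 u × 931.49 MeV/u = 1405.38 MeV
BE/A = 1405.38 MeV / 168 = 8.365 MeV/nucleon

8.37 MeV/nucleon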